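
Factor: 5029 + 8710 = 11^1 * 1249^1 = 13739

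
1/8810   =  1/8810 = 0.00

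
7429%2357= 358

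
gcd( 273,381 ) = 3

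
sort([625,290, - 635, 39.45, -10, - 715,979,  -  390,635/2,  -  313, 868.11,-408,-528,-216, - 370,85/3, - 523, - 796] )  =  [  -  796, - 715, - 635  ,-528,- 523 , - 408,  -  390, - 370, - 313, - 216,-10,85/3,39.45,290,635/2, 625,868.11, 979 ] 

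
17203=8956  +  8247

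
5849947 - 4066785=1783162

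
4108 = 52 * 79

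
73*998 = 72854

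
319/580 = 11/20 = 0.55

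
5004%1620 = 144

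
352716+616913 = 969629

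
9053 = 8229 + 824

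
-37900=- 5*7580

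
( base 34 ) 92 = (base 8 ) 464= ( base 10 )308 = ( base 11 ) 260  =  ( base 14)180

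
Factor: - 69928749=  -  3^2*11^1*439^1*1609^1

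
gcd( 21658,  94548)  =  2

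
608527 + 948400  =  1556927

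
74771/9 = 8307 + 8/9 = 8307.89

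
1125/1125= 1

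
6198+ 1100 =7298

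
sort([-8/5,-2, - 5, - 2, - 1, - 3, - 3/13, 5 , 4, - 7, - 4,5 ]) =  [ - 7 ,- 5, - 4, - 3, - 2, - 2,  -  8/5, -1, - 3/13,4,5,5]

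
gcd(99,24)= 3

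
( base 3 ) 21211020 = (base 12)3373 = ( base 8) 13107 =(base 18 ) haf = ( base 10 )5703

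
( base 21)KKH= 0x2429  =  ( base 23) hbb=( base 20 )132h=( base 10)9257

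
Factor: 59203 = 73^1*811^1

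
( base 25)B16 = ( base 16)1AFA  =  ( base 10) 6906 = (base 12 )3bb6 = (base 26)A5G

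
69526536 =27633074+41893462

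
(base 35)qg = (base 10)926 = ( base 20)266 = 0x39E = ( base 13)563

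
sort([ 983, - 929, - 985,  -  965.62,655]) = [ - 985,-965.62, - 929,655, 983]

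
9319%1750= 569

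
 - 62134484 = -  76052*817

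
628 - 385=243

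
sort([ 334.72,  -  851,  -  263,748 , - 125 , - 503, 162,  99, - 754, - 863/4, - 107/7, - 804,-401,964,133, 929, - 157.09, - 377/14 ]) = [ -851, - 804, - 754, - 503, - 401, - 263, - 863/4, - 157.09, - 125, - 377/14, - 107/7,99 , 133,  162,  334.72,  748,929,  964]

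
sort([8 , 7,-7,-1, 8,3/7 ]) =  [ - 7, - 1, 3/7, 7, 8,8 ]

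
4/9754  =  2/4877 = 0.00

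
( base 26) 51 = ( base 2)10000011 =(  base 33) 3w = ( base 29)4F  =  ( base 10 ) 131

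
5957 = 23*259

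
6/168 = 1/28  =  0.04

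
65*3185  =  207025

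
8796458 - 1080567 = 7715891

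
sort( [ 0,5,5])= [ 0,5, 5]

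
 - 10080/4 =-2520 =-2520.00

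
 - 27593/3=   -  27593/3= - 9197.67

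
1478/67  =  1478/67 = 22.06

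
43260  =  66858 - 23598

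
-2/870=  - 1+434/435 =- 0.00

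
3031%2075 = 956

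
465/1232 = 465/1232= 0.38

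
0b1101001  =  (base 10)105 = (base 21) 50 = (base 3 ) 10220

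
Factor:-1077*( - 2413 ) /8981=2598801/8981  =  3^1*7^( - 1)*19^1*127^1*359^1*1283^( - 1 ) 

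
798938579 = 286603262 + 512335317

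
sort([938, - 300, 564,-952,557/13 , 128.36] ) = [ - 952, - 300, 557/13,128.36, 564,  938 ] 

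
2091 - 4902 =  - 2811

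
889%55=9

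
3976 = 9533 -5557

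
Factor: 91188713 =7^1  *11^1*1184269^1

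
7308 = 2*3654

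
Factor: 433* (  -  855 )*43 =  - 15919245 = -  3^2*5^1*19^1* 43^1*433^1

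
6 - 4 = 2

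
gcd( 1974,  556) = 2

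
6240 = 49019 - 42779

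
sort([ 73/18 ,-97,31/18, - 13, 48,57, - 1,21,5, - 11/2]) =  [ - 97, - 13, - 11/2, -1,31/18, 73/18 , 5,21  ,  48,57 ]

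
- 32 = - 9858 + 9826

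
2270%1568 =702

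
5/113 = 5/113 = 0.04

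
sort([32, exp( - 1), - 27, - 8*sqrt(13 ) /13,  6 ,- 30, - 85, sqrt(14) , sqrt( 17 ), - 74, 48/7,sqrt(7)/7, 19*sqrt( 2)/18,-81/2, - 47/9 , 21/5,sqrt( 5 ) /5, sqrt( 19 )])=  [ - 85, - 74,-81/2, - 30, - 27,  -  47/9, - 8*sqrt( 13)/13,exp(  -  1),sqrt(7)/7, sqrt(5 ) /5, 19*sqrt( 2 )/18,sqrt (14 ),sqrt(17) , 21/5, sqrt( 19), 6,  48/7, 32] 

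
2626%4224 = 2626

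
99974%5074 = 3568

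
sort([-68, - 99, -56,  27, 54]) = [  -  99, - 68,  -  56, 27,54]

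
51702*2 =103404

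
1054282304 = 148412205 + 905870099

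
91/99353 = 91/99353 = 0.00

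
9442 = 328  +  9114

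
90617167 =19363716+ 71253451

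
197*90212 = 17771764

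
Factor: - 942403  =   - 7^1*11^1*12239^1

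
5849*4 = 23396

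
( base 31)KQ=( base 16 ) 286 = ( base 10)646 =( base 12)45A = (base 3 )212221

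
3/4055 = 3/4055 = 0.00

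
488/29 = 16 + 24/29= 16.83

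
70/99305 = 14/19861 = 0.00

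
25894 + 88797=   114691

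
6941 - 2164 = 4777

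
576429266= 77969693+498459573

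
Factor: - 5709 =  -3^1* 11^1*173^1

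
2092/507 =2092/507 = 4.13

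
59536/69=862 + 58/69 = 862.84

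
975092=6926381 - 5951289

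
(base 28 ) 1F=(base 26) 1H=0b101011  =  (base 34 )19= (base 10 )43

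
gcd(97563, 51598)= 1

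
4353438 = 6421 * 678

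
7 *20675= 144725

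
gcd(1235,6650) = 95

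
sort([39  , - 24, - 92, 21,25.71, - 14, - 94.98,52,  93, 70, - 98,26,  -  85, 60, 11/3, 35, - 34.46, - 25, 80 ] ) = [ - 98, -94.98, - 92, - 85,- 34.46, - 25,-24, - 14, 11/3,21, 25.71,26, 35, 39, 52,  60, 70,80, 93]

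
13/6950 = 13/6950 = 0.00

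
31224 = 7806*4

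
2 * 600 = 1200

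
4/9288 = 1/2322= 0.00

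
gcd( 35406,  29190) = 42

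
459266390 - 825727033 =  - 366460643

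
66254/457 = 66254/457 =144.98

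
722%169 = 46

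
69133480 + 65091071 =134224551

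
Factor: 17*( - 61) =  - 17^1*61^1 = - 1037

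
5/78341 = 5/78341  =  0.00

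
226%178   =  48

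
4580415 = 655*6993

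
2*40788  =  81576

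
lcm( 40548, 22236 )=689316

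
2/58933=2/58933 = 0.00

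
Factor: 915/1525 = 3/5  =  3^1 * 5^( - 1 ) 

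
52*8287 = 430924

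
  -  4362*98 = -427476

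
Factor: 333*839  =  3^2*37^1*839^1 = 279387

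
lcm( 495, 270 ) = 2970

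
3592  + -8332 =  - 4740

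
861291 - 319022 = 542269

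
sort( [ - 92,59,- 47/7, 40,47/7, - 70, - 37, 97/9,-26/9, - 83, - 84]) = [-92,-84,-83,-70,-37,-47/7, - 26/9, 47/7, 97/9, 40, 59]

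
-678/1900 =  - 1 + 611/950 = - 0.36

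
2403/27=89= 89.00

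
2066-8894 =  - 6828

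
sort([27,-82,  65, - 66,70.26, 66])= [-82,-66,27,65 , 66 , 70.26] 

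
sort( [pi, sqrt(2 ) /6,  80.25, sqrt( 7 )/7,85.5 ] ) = [ sqrt( 2)/6,sqrt ( 7)/7, pi, 80.25,85.5 ]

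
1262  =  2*631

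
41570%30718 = 10852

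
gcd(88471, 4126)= 1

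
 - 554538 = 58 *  ( - 9561)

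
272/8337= 272/8337 =0.03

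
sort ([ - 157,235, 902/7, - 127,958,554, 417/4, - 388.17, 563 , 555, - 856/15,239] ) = [  -  388.17, - 157, - 127, - 856/15, 417/4, 902/7,235,239, 554, 555, 563,958]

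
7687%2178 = 1153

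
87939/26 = 87939/26  =  3382.27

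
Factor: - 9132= - 2^2*3^1 * 761^1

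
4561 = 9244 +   -  4683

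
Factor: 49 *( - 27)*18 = - 2^1 * 3^5* 7^2=- 23814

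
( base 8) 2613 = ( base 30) 1h9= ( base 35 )15j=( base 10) 1419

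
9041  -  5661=3380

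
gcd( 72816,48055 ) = 1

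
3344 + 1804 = 5148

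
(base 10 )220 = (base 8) 334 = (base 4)3130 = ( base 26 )8c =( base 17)CG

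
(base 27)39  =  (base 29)33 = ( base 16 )5A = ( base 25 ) 3f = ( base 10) 90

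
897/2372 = 897/2372 = 0.38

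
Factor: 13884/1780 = 3^1*5^ ( - 1)*13^1= 39/5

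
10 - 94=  -84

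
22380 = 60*373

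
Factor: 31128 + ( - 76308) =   -  2^2*3^2*5^1*251^1 = - 45180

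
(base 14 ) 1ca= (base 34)b0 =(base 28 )da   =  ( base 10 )374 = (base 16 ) 176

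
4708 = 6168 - 1460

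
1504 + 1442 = 2946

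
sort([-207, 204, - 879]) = [ - 879, - 207,204 ]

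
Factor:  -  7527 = -3^1 * 13^1*193^1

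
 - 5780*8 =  - 46240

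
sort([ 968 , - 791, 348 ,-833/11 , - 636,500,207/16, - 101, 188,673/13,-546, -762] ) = [ - 791,  -  762,-636 , - 546  , -101, - 833/11,207/16 , 673/13,  188, 348, 500,968 ]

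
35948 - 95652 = -59704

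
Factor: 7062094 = 2^1*13^1*271619^1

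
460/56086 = 230/28043 =0.01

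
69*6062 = 418278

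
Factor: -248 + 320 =2^3*3^2  =  72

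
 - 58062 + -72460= - 130522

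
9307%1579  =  1412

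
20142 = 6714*3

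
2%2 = 0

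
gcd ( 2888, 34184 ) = 8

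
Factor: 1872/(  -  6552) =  - 2^1 * 7^( - 1) = -2/7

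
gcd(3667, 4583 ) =1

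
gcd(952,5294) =2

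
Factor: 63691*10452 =2^2*3^1*13^1*67^1*63691^1 = 665698332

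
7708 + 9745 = 17453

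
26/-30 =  - 13/15 = -0.87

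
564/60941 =564/60941= 0.01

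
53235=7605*7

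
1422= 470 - -952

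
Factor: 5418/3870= 7/5 = 5^(- 1 )*7^1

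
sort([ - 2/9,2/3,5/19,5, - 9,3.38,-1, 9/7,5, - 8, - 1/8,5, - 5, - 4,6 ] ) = [  -  9, -8, - 5,-4, - 1,  -  2/9,-1/8, 5/19, 2/3, 9/7,3.38, 5,5,  5,  6]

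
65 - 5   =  60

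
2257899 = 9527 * 237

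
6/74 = 3/37 = 0.08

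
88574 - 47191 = 41383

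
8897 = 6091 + 2806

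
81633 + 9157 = 90790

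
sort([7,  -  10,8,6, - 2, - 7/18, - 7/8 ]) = [-10,-2, - 7/8, - 7/18 , 6, 7, 8] 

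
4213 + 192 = 4405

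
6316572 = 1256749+5059823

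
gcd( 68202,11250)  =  18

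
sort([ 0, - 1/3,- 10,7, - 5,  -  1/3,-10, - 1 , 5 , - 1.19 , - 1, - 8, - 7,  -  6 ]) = [ - 10, - 10, - 8,  -  7, - 6, - 5, - 1.19, - 1,  -  1, - 1/3,-1/3,  0,5,7]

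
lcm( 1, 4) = 4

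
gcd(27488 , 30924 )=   3436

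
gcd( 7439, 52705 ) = 1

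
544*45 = 24480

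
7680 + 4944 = 12624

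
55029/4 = 13757 + 1/4  =  13757.25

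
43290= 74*585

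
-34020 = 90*(  -  378 )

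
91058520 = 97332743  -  6274223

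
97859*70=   6850130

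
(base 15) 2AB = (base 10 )611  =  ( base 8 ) 1143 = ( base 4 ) 21203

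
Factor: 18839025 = 3^2*5^2 * 101^1*829^1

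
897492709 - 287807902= 609684807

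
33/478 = 33/478 = 0.07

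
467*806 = 376402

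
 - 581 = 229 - 810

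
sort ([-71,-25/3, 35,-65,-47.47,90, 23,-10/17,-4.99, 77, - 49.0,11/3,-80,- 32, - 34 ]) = [  -  80,-71,  -  65, - 49.0, - 47.47, - 34, - 32, - 25/3,-4.99 ,-10/17, 11/3, 23, 35,77,90]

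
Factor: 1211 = 7^1*173^1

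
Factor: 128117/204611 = 613/979= 11^( - 1)*89^( - 1) * 613^1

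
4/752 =1/188 = 0.01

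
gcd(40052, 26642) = 2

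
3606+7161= 10767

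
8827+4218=13045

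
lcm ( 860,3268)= 16340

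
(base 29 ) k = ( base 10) 20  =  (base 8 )24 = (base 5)40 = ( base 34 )K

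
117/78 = 1 + 1/2 = 1.50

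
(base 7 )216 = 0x6f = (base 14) 7d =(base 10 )111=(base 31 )3I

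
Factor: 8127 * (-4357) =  - 3^3 *7^1*  43^1 * 4357^1 = - 35409339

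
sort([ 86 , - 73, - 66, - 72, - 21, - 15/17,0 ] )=[ - 73, - 72 , - 66 , - 21, - 15/17,0,86] 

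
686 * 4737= 3249582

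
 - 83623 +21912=-61711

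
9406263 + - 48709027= -39302764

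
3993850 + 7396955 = 11390805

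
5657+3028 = 8685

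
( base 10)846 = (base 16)34E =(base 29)105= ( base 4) 31032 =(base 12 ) 5a6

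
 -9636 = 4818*( - 2)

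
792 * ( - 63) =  - 49896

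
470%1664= 470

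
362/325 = 362/325=1.11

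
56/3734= 28/1867= 0.01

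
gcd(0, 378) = 378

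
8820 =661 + 8159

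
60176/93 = 647 + 5/93 = 647.05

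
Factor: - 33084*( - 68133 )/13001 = 2^2*3^3*13^1* 919^1*1747^1*13001^ (-1)  =  2254112172/13001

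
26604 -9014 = 17590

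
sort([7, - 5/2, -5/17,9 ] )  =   [ - 5/2 , - 5/17,7, 9 ]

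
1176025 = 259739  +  916286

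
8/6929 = 8/6929 =0.00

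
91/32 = 91/32 = 2.84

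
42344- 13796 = 28548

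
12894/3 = 4298 = 4298.00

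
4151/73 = 4151/73  =  56.86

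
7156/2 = 3578 = 3578.00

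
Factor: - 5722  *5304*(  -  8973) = 272325955824 = 2^4*3^3*13^1 * 17^1  *997^1*2861^1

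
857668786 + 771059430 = 1628728216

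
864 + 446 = 1310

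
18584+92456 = 111040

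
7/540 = 7/540 = 0.01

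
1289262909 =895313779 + 393949130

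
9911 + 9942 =19853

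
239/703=239/703=0.34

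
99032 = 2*49516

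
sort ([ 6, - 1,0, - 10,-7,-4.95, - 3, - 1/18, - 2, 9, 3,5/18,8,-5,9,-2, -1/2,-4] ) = [-10, - 7, - 5 ,  -  4.95, - 4 ,-3,-2,  -  2,-1, - 1/2 ,  -  1/18, 0,5/18,  3,6, 8, 9,9 ]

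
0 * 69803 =0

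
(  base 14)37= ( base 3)1211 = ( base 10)49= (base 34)1F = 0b110001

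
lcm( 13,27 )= 351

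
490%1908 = 490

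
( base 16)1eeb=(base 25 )cgf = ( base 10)7915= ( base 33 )78S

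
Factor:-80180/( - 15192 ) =2^(-1 ) * 3^( - 2) *5^1*19^1=95/18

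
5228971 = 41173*127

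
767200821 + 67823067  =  835023888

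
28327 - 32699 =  - 4372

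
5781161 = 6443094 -661933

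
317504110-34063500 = 283440610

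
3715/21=176 + 19/21 =176.90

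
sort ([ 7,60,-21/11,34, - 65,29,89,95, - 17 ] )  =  [ -65,-17, - 21/11, 7,29,34, 60,89,95 ]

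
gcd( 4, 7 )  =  1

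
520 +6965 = 7485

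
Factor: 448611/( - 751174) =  - 2^(  -  1)*3^1*37^(- 1)*229^1 * 653^1*10151^ (- 1 )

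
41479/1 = 41479 = 41479.00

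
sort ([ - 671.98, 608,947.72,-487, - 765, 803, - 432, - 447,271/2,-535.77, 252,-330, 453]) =[ - 765, - 671.98, - 535.77, - 487, - 447, - 432, - 330,271/2,252,453,608,803,947.72 ]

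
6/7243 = 6/7243 = 0.00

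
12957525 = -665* ( - 19485 ) 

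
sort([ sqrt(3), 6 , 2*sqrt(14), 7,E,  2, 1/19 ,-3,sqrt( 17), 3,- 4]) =[-4, - 3,1/19,sqrt( 3),2 , E,3, sqrt( 17), 6,7, 2 * sqrt( 14 )]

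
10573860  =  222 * 47630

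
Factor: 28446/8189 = 66/19 = 2^1*3^1*11^1 * 19^( - 1 )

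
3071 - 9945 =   -  6874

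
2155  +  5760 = 7915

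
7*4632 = 32424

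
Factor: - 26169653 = -23^1*1137811^1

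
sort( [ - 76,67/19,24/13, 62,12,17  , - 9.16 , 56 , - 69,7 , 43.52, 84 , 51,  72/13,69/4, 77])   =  [ - 76, - 69 , - 9.16 , 24/13,67/19,72/13,7, 12,  17,69/4 , 43.52,51 , 56,62, 77 , 84]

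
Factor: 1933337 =7^1 *276191^1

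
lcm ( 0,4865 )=0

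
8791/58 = 151 + 33/58 = 151.57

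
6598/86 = 76 + 31/43 = 76.72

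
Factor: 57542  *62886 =2^2 * 3^1*47^1 * 223^1*28771^1 =3618586212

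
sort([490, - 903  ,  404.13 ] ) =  [ - 903, 404.13, 490]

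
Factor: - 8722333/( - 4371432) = 2^( - 3)*3^ ( - 1) * 13^( - 1) *14011^( - 1)*8722333^1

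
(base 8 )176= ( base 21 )60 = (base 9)150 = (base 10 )126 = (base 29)4A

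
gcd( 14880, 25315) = 5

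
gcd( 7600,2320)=80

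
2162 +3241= 5403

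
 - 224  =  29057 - 29281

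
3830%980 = 890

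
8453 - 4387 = 4066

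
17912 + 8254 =26166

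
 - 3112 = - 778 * 4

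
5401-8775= - 3374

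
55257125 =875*63151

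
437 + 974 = 1411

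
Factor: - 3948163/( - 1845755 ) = 5^(-1 )*19^(- 1)*19429^(-1)*3948163^1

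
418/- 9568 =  - 209/4784 = - 0.04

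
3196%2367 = 829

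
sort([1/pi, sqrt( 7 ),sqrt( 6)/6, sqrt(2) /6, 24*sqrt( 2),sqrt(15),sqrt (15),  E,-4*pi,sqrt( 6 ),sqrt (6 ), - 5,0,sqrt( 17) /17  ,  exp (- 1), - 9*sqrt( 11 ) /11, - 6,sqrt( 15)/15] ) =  [-4*pi, - 6,-5, - 9*sqrt(11)/11, 0,sqrt( 2)/6, sqrt(17)/17, sqrt ( 15)/15,1/pi, exp( - 1), sqrt( 6 )/6,sqrt (6 ),sqrt( 6),sqrt( 7),  E,sqrt( 15 ),sqrt( 15),24*sqrt( 2)] 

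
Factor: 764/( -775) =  - 2^2*5^( -2)*31^( - 1 ) * 191^1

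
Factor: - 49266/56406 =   -  3^1*23^1*79^( - 1) = - 69/79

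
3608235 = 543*6645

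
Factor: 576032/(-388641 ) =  -2^5*3^( - 1) * 11^( - 1 ) * 47^1*383^1 *11777^(-1) 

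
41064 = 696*59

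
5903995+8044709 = 13948704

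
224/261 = 224/261 = 0.86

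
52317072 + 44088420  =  96405492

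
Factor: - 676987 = -676987^1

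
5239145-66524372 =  - 61285227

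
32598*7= 228186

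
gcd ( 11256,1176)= 168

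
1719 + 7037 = 8756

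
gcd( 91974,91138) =2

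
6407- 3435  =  2972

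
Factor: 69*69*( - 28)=  -  133308  =  - 2^2*3^2*7^1*23^2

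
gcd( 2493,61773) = 3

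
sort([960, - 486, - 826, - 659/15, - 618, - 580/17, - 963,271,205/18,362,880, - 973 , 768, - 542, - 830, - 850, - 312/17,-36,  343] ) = [ - 973, - 963, - 850, -830,-826, - 618,-542, - 486, - 659/15,- 36,-580/17, - 312/17, 205/18,271,343,362,768, 880,960]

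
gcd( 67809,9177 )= 21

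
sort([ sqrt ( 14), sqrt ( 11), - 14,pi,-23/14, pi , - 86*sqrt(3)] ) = [  -  86*sqrt(3),-14, - 23/14,pi, pi, sqrt( 11), sqrt (14 ) ] 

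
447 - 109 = 338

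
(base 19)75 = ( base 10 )138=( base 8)212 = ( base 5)1023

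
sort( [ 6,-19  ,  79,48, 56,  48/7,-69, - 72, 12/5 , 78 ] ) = [-72,  -  69, - 19 , 12/5, 6,48/7,48, 56, 78, 79]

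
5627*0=0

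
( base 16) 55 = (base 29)2r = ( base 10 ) 85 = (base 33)2j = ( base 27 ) 34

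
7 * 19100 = 133700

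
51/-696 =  - 17/232 = - 0.07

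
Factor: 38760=2^3*3^1*5^1*17^1*19^1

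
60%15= 0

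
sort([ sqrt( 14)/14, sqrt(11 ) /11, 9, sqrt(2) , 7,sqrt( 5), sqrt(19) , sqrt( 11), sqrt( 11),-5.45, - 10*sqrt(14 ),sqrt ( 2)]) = [ - 10*sqrt(14 ), - 5.45, sqrt( 14 )/14, sqrt( 11 ) /11 , sqrt(2 ) , sqrt( 2 ), sqrt( 5), sqrt(11), sqrt(11 ), sqrt( 19) , 7,9 ] 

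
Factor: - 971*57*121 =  - 3^1*11^2*19^1*971^1 = - 6696987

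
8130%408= 378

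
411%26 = 21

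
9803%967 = 133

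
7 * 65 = 455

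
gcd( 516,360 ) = 12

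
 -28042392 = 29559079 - 57601471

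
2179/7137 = 2179/7137= 0.31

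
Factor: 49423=11^1 *4493^1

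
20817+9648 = 30465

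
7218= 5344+1874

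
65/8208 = 65/8208 = 0.01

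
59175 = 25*2367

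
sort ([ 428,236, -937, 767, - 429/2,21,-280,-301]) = [ - 937, - 301,-280 , - 429/2, 21,  236,428 , 767 ] 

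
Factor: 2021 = 43^1*47^1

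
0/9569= 0 = 0.00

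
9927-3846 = 6081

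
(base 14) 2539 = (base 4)1211313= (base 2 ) 1100101110111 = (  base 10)6519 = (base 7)25002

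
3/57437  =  3/57437 = 0.00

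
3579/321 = 1193/107 = 11.15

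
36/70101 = 4/7789 = 0.00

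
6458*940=6070520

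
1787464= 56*31919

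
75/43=1 + 32/43  =  1.74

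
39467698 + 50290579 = 89758277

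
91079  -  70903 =20176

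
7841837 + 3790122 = 11631959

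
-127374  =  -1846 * 69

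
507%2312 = 507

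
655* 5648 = 3699440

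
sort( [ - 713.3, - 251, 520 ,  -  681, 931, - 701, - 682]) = [ - 713.3, - 701, - 682,-681, - 251,  520, 931 ]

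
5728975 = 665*8615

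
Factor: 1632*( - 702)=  - 2^6*3^4 * 13^1*17^1 =- 1145664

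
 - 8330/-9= 925 + 5/9= 925.56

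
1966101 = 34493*57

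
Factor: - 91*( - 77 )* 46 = 322322 = 2^1*7^2*11^1  *13^1*23^1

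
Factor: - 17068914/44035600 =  - 2^( - 3 ) *3^3 * 5^( - 2 )*7^(  -  1 )*37^1*8543^1*15727^( - 1) = - 8534457/22017800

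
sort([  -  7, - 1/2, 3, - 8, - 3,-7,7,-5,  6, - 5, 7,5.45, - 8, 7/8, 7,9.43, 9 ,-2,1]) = [ - 8, - 8,- 7, - 7,-5, - 5,-3,  -  2 ,-1/2 , 7/8,1,  3,5.45,6,7, 7,  7, 9, 9.43 ] 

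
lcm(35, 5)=35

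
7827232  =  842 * 9296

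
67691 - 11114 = 56577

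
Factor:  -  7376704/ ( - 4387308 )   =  2^4 * 3^( - 1)*79^1*163^( - 1)*1459^1*2243^( - 1)=1844176/1096827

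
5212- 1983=3229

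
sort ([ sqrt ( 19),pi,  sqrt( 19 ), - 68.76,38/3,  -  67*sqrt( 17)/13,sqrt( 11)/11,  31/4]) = [  -  68.76, - 67  *sqrt (17)/13, sqrt(11) /11,pi, sqrt( 19),sqrt( 19), 31/4,38/3] 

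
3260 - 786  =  2474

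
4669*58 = 270802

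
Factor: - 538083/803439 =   -  73^1*109^( - 1 ) = - 73/109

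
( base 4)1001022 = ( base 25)6gk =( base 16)104a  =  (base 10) 4170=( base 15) 1380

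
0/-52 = 0/1 = - 0.00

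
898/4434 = 449/2217 = 0.20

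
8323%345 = 43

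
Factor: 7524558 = 2^1 * 3^2*418031^1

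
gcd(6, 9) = 3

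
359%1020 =359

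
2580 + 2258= 4838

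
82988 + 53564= 136552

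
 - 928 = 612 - 1540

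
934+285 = 1219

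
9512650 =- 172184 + 9684834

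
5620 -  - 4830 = 10450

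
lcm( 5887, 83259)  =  582813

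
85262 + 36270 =121532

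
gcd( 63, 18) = 9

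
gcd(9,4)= 1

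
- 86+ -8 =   -  94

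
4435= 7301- 2866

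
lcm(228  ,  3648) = 3648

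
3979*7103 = 28262837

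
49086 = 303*162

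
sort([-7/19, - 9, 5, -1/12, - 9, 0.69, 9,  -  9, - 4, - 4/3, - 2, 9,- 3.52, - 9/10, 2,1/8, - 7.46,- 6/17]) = [ - 9, - 9, - 9,  -  7.46, - 4, - 3.52, - 2, - 4/3, - 9/10, - 7/19, - 6/17, - 1/12,1/8, 0.69,2, 5 , 9, 9]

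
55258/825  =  66 + 808/825 = 66.98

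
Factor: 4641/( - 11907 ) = -221/567 = - 3^(-4)*7^ (-1)*13^1*17^1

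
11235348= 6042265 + 5193083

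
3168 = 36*88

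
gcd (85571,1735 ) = 1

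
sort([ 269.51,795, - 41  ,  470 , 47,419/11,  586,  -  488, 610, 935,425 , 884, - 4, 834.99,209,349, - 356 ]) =[ - 488, - 356,  -  41, - 4, 419/11,47,209,269.51,349 , 425,470,586,610, 795,  834.99,884,935]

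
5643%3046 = 2597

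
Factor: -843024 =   -  2^4*3^1*7^1*13^1*193^1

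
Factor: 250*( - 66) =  - 16500 = - 2^2*3^1 * 5^3*11^1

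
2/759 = 2/759 = 0.00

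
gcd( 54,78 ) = 6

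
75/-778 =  - 75/778 = - 0.10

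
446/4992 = 223/2496 = 0.09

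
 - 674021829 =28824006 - 702845835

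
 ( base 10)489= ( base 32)F9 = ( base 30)g9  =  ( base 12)349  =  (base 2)111101001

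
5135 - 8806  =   - 3671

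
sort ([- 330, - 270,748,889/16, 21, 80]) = [ - 330, - 270, 21, 889/16, 80,748] 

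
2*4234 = 8468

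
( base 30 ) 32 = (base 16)5C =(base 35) 2m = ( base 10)92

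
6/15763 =6/15763 = 0.00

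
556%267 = 22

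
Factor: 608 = 2^5*19^1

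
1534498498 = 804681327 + 729817171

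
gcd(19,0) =19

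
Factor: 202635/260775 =3^1*  5^( - 1)*61^(-1 )*79^1=237/305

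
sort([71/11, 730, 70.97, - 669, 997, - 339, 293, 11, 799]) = [-669, - 339,71/11, 11, 70.97,293, 730, 799, 997 ]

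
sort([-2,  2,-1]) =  [ - 2,-1, 2]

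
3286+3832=7118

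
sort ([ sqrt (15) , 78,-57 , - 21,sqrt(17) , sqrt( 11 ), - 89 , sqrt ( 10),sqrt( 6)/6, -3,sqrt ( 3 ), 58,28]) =[  -  89, - 57  , - 21, - 3 , sqrt( 6 ) /6,  sqrt(3),sqrt (10 ) , sqrt(11 ),sqrt (15) , sqrt( 17 ), 28,58, 78]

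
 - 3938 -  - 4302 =364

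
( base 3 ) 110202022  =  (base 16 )2450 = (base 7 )36050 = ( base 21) 101e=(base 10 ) 9296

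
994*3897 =3873618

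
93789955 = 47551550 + 46238405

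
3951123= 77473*51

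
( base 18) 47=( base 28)2N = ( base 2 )1001111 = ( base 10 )79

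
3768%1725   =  318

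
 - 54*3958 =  - 213732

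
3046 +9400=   12446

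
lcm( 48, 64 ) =192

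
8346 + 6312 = 14658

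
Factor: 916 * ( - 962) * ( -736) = 648557312 = 2^8 *13^1 * 23^1 * 37^1*229^1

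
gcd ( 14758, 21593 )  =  1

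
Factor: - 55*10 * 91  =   - 50050 = - 2^1*5^2*7^1*11^1*13^1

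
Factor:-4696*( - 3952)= 18558592  =  2^7*13^1*19^1 * 587^1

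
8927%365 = 167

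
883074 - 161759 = 721315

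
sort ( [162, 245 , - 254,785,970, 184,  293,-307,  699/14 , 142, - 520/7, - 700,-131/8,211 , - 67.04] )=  [ -700, - 307, - 254, - 520/7 , - 67.04,-131/8,  699/14,142,162, 184,211,245 , 293,785,970]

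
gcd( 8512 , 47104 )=64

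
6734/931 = 7 + 31/133 = 7.23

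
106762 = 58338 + 48424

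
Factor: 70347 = 3^1*131^1*179^1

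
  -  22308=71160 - 93468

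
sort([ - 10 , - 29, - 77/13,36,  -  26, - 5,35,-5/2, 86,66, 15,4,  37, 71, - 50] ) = [- 50, - 29, - 26,-10, - 77/13, - 5,  -  5/2,  4, 15, 35, 36, 37, 66, 71, 86 ]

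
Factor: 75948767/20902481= 29^1*3373^( - 1 )*6197^ (-1 )*2618923^1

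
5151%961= 346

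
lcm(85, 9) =765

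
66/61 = 66/61 =1.08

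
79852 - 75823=4029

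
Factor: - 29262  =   - 2^1*3^1*4877^1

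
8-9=- 1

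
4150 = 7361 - 3211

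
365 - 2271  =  -1906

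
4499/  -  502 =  - 9 + 19/502 = - 8.96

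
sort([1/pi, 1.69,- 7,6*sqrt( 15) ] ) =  [ - 7, 1/pi,1.69,  6*sqrt (15 )]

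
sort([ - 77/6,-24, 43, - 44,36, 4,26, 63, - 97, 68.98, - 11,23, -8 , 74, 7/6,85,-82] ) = [ - 97 , - 82,-44,  -  24,-77/6,-11, - 8, 7/6,4, 23, 26, 36,43,63,68.98, 74,85] 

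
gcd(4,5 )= 1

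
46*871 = 40066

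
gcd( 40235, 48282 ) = 8047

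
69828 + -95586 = -25758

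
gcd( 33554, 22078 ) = 38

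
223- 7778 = -7555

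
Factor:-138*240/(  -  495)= 2^5*11^(- 1)*23^1 = 736/11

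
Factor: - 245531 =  - 11^1 * 13^1 *17^1*101^1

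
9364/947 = 9364/947  =  9.89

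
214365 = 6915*31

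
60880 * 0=0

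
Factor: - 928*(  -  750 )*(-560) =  - 2^10*3^1*5^4 * 7^1 * 29^1 = -389760000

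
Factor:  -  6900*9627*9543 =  - 633906180900 = - 2^2*3^3*5^2*23^1*3181^1*3209^1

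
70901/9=7877 + 8/9 = 7877.89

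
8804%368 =340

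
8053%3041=1971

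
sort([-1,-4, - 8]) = [  -  8,-4,-1 ]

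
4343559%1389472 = 175143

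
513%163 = 24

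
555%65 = 35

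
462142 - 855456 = -393314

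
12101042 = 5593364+6507678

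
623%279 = 65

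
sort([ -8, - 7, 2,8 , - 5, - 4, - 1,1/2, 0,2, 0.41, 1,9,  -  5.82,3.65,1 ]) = [ -8, - 7, - 5.82, - 5, - 4, - 1, 0,0.41, 1/2,1,1,2,2 , 3.65,8,  9 ]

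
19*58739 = 1116041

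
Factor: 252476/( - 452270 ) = -2^1*5^( - 1 )*7^( - 1 )*13^( - 1)*127^1 = -254/455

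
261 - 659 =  - 398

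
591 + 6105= 6696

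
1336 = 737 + 599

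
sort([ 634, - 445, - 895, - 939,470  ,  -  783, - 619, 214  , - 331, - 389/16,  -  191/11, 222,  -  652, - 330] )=[ - 939, - 895, - 783, - 652, - 619,-445 , - 331,-330, - 389/16, - 191/11, 214, 222, 470, 634] 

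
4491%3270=1221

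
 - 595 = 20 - 615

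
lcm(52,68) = 884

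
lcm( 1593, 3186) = 3186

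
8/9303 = 8/9303 =0.00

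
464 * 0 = 0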